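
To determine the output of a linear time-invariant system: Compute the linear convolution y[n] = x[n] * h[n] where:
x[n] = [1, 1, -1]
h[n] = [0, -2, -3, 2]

y[n] = sum_k x[k]*h[n-k]. Output length = len(x) + len(h) - 1 = 3 + 4 - 1 = 6.
y[0] = 1*0 = 0
y[1] = 1*0 + 1*-2 = -2
y[2] = -1*0 + 1*-2 + 1*-3 = -5
y[3] = -1*-2 + 1*-3 + 1*2 = 1
y[4] = -1*-3 + 1*2 = 5
y[5] = -1*2 = -2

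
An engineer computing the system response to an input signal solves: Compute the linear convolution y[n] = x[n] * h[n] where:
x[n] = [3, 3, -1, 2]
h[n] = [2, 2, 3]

y[n] = sum_k x[k]*h[n-k]. Output length = len(x) + len(h) - 1 = 4 + 3 - 1 = 6.
y[0] = 3*2 = 6
y[1] = 3*2 + 3*2 = 12
y[2] = -1*2 + 3*2 + 3*3 = 13
y[3] = 2*2 + -1*2 + 3*3 = 11
y[4] = 2*2 + -1*3 = 1
y[5] = 2*3 = 6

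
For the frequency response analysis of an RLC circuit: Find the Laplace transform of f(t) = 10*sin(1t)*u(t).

Standard pair: sin(wt)*u(t) <-> w/(s^2+w^2)
With w = 1: L{10*sin(1t)*u(t)} = 10/(s^2+1)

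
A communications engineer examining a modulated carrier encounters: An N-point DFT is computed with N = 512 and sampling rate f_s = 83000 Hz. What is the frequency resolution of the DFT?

DFT frequency resolution = f_s / N
= 83000 / 512 = 10375/64 Hz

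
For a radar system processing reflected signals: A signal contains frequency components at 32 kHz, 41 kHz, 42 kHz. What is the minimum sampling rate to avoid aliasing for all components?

The highest frequency component is f_max = 42 kHz.
Nyquist rate = 2 * f_max = 2 * 42 kHz = 84 kHz.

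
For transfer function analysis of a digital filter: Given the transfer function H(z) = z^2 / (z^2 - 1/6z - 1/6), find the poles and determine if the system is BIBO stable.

Poles are roots of the denominator: z^2 - 1/6z - 1/6 = 0.
Quadratic formula: z = [-(-1/6) +/- sqrt((-1/6)^2 - 4*(-1/6))] / 2
Discriminant = 1/36 + 2/3 = 25/36; sqrt = 5/6.
z = (1/6 +/- 5/6) / 2 => z = 1/2 or z = -1/3.
|p1| = 1/2, |p2| = 1/3.
For BIBO stability, all poles must lie inside the unit circle (|p| < 1).
System is STABLE since both |p| < 1.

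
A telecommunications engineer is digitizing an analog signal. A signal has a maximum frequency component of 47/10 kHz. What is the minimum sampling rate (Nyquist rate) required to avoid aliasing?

By the Nyquist-Shannon sampling theorem,
the minimum sampling rate (Nyquist rate) must be at least 2 * f_max.
Nyquist rate = 2 * 47/10 kHz = 47/5 kHz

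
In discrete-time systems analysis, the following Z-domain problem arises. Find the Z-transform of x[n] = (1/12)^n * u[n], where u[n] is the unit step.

The Z-transform of a^n * u[n] is z/(z-a) for |z| > |a|.
Here a = 1/12, so X(z) = z/(z - (1/12)) = 12z/(12z - 1)
ROC: |z| > 1/12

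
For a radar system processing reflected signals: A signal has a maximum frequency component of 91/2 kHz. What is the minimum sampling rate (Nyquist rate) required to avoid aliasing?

By the Nyquist-Shannon sampling theorem,
the minimum sampling rate (Nyquist rate) must be at least 2 * f_max.
Nyquist rate = 2 * 91/2 kHz = 91 kHz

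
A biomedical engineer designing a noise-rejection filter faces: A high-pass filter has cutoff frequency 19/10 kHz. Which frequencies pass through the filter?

A high-pass filter passes all frequencies above the cutoff frequency 19/10 kHz and attenuates lower frequencies.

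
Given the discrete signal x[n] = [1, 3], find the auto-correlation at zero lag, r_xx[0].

The auto-correlation at zero lag r_xx[0] equals the signal energy.
r_xx[0] = sum of x[n]^2 = 1^2 + 3^2
= 1 + 9 = 10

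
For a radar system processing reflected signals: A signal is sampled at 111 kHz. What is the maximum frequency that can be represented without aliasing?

The maximum frequency that can be represented without aliasing
is the Nyquist frequency: f_max = f_s / 2 = 111 kHz / 2 = 111/2 kHz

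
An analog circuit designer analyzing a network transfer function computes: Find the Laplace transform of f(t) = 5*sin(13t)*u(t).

Standard pair: sin(wt)*u(t) <-> w/(s^2+w^2)
With w = 13: L{5*sin(13t)*u(t)} = 65/(s^2+169)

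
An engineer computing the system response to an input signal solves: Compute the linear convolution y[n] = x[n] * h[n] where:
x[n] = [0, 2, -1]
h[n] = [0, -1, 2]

y[n] = sum_k x[k]*h[n-k]. Output length = len(x) + len(h) - 1 = 3 + 3 - 1 = 5.
y[0] = 0*0 = 0
y[1] = 2*0 + 0*-1 = 0
y[2] = -1*0 + 2*-1 + 0*2 = -2
y[3] = -1*-1 + 2*2 = 5
y[4] = -1*2 = -2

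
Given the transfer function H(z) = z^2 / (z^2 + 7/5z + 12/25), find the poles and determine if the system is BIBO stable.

Poles are roots of the denominator: z^2 + 7/5z + 12/25 = 0.
Quadratic formula: z = [-(7/5) +/- sqrt((7/5)^2 - 4*(12/25))] / 2
Discriminant = 49/25 - 48/25 = 1/25; sqrt = 1/5.
z = (-7/5 +/- 1/5) / 2 => z = -3/5 or z = -4/5.
|p1| = 3/5, |p2| = 4/5.
For BIBO stability, all poles must lie inside the unit circle (|p| < 1).
System is STABLE since both |p| < 1.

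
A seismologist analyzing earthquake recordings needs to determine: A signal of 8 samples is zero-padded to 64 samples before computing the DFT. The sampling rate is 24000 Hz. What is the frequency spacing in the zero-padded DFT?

Original DFT: N = 8, resolution = f_s/N = 24000/8 = 3000 Hz
Zero-padded DFT: N = 64, resolution = f_s/N = 24000/64 = 375 Hz
Zero-padding interpolates the spectrum (finer frequency grid)
but does NOT improve the true spectral resolution (ability to resolve close frequencies).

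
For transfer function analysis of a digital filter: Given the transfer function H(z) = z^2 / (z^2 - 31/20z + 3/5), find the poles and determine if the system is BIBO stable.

Poles are roots of the denominator: z^2 - 31/20z + 3/5 = 0.
Quadratic formula: z = [-(-31/20) +/- sqrt((-31/20)^2 - 4*(3/5))] / 2
Discriminant = 961/400 - 12/5 = 1/400; sqrt = 1/20.
z = (31/20 +/- 1/20) / 2 => z = 4/5 or z = 3/4.
|p1| = 4/5, |p2| = 3/4.
For BIBO stability, all poles must lie inside the unit circle (|p| < 1).
System is STABLE since both |p| < 1.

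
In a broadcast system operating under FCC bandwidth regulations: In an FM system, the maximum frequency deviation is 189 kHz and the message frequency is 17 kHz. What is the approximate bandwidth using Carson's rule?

Carson's rule: BW = 2*(delta_f + f_m)
= 2*(189 + 17) kHz = 412 kHz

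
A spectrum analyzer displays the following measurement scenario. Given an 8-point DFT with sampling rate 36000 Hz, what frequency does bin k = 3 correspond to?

The frequency of DFT bin k is: f_k = k * f_s / N
f_3 = 3 * 36000 / 8 = 13500 Hz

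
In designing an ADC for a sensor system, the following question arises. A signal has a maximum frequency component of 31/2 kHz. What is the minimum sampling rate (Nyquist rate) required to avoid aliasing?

By the Nyquist-Shannon sampling theorem,
the minimum sampling rate (Nyquist rate) must be at least 2 * f_max.
Nyquist rate = 2 * 31/2 kHz = 31 kHz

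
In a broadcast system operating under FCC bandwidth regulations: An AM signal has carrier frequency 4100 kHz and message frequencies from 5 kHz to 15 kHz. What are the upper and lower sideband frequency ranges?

Upper sideband (USB) = fc + [fm_low, fm_high] = 4100 + [5, 15] = [4105, 4115] kHz
Lower sideband (LSB) = fc - [fm_high, fm_low] = 4100 - [15, 5] = [4085, 4095] kHz
Total occupied spectrum: 4085 kHz to 4115 kHz (plus carrier at 4100 kHz)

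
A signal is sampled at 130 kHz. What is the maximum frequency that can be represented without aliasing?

The maximum frequency that can be represented without aliasing
is the Nyquist frequency: f_max = f_s / 2 = 130 kHz / 2 = 65 kHz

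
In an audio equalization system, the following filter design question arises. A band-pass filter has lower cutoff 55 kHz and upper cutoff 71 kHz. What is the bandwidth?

Bandwidth = f_high - f_low
= 71 kHz - 55 kHz = 16 kHz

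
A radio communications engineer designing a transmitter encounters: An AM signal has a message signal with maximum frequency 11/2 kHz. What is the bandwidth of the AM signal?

In AM (double-sideband), the bandwidth is twice the message frequency.
BW = 2 * f_m = 2 * 11/2 kHz = 11 kHz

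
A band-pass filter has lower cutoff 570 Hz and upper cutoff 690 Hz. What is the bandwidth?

Bandwidth = f_high - f_low
= 690 Hz - 570 Hz = 120 Hz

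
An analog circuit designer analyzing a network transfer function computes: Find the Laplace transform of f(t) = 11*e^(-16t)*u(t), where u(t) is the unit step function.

Standard Laplace transform pair:
e^(-at)*u(t) <-> 1/(s+a)
With a = 16: L{11*e^(-16t)*u(t)} = 11/(s+16), ROC: Re(s) > -16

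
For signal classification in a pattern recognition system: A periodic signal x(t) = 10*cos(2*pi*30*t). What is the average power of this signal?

Average power of A*cos(wt) is A^2/2.
P = 10^2 / 2 = 100/2 = 50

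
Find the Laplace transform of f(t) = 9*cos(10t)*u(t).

Standard pair: cos(wt)*u(t) <-> s/(s^2+w^2)
With w = 10: L{9*cos(10t)*u(t)} = 9s/(s^2+100)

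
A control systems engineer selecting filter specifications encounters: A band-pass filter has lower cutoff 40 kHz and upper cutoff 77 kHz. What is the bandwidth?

Bandwidth = f_high - f_low
= 77 kHz - 40 kHz = 37 kHz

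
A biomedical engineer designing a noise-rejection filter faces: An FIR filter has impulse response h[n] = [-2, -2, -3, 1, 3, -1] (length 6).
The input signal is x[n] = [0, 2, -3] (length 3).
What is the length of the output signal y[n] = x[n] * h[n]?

For linear convolution, the output length is:
len(y) = len(x) + len(h) - 1 = 3 + 6 - 1 = 8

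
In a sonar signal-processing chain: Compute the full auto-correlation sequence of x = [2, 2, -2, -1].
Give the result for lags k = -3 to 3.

r_xx[k] = sum_m x[m]*x[m+k], indexed from 0, for k = -3 to 3:
  r_xx[-3] = x[3]*x[0] = -2
  r_xx[-2] = x[2]*x[0] + x[3]*x[1] = -6
  r_xx[-1] = x[1]*x[0] + x[2]*x[1] + x[3]*x[2] = 2
  r_xx[0] = x[0]*x[0] + x[1]*x[1] + x[2]*x[2] + x[3]*x[3] = 13
  r_xx[1] = x[0]*x[1] + x[1]*x[2] + x[2]*x[3] = 2
  r_xx[2] = x[0]*x[2] + x[1]*x[3] = -6
  r_xx[3] = x[0]*x[3] = -2
r_xx = [-2, -6, 2, 13, 2, -6, -2]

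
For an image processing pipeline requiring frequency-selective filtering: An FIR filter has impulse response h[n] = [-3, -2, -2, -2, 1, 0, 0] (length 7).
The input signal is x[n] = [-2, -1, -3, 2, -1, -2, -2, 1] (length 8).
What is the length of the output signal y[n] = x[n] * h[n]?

For linear convolution, the output length is:
len(y) = len(x) + len(h) - 1 = 8 + 7 - 1 = 14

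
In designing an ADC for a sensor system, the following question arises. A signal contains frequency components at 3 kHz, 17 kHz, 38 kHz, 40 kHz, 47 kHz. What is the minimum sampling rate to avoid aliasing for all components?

The highest frequency component is f_max = 47 kHz.
Nyquist rate = 2 * f_max = 2 * 47 kHz = 94 kHz.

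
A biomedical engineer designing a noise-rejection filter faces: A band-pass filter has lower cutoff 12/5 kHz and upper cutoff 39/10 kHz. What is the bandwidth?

Bandwidth = f_high - f_low
= 39/10 kHz - 12/5 kHz = 3/2 kHz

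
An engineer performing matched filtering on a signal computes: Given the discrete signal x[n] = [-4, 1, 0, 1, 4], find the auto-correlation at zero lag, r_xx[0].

The auto-correlation at zero lag r_xx[0] equals the signal energy.
r_xx[0] = sum of x[n]^2 = (-4)^2 + 1^2 + 0^2 + 1^2 + 4^2
= 16 + 1 + 0 + 1 + 16 = 34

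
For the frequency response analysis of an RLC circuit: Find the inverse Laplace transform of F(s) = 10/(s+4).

Standard pair: k/(s+a) <-> k*e^(-at)*u(t)
With k=10, a=4: f(t) = 10*e^(-4t)*u(t)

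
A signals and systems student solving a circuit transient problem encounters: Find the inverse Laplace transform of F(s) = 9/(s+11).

Standard pair: k/(s+a) <-> k*e^(-at)*u(t)
With k=9, a=11: f(t) = 9*e^(-11t)*u(t)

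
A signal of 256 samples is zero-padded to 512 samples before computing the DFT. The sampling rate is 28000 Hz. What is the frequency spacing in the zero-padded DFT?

Original DFT: N = 256, resolution = f_s/N = 28000/256 = 875/8 Hz
Zero-padded DFT: N = 512, resolution = f_s/N = 28000/512 = 875/16 Hz
Zero-padding interpolates the spectrum (finer frequency grid)
but does NOT improve the true spectral resolution (ability to resolve close frequencies).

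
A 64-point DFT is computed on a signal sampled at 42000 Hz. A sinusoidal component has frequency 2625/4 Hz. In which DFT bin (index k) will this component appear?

DFT frequency resolution = f_s/N = 42000/64 = 2625/4 Hz
Bin index k = f_signal / resolution = 2625/4 / 2625/4 = 1
The signal frequency 2625/4 Hz falls in DFT bin k = 1.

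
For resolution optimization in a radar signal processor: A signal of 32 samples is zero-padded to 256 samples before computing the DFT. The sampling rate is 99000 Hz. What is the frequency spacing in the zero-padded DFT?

Original DFT: N = 32, resolution = f_s/N = 99000/32 = 12375/4 Hz
Zero-padded DFT: N = 256, resolution = f_s/N = 99000/256 = 12375/32 Hz
Zero-padding interpolates the spectrum (finer frequency grid)
but does NOT improve the true spectral resolution (ability to resolve close frequencies).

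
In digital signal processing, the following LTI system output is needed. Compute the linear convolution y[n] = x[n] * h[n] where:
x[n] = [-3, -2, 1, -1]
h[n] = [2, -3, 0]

y[n] = sum_k x[k]*h[n-k]. Output length = len(x) + len(h) - 1 = 4 + 3 - 1 = 6.
y[0] = -3*2 = -6
y[1] = -2*2 + -3*-3 = 5
y[2] = 1*2 + -2*-3 + -3*0 = 8
y[3] = -1*2 + 1*-3 + -2*0 = -5
y[4] = -1*-3 + 1*0 = 3
y[5] = -1*0 = 0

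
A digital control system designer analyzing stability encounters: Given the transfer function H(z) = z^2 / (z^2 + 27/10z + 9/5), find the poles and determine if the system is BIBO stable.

Poles are roots of the denominator: z^2 + 27/10z + 9/5 = 0.
Quadratic formula: z = [-(27/10) +/- sqrt((27/10)^2 - 4*(9/5))] / 2
Discriminant = 729/100 - 36/5 = 9/100; sqrt = 3/10.
z = (-27/10 +/- 3/10) / 2 => z = -6/5 or z = -3/2.
|p1| = 6/5, |p2| = 3/2.
For BIBO stability, all poles must lie inside the unit circle (|p| < 1).
System is UNSTABLE since at least one |p| >= 1.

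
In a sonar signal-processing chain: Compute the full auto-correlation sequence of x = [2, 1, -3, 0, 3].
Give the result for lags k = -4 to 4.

r_xx[k] = sum_m x[m]*x[m+k], indexed from 0, for k = -4 to 4:
  r_xx[-4] = x[4]*x[0] = 6
  r_xx[-3] = x[3]*x[0] + x[4]*x[1] = 3
  r_xx[-2] = x[2]*x[0] + x[3]*x[1] + x[4]*x[2] = -15
  r_xx[-1] = x[1]*x[0] + x[2]*x[1] + x[3]*x[2] + x[4]*x[3] = -1
  r_xx[0] = x[0]*x[0] + x[1]*x[1] + x[2]*x[2] + x[3]*x[3] + x[4]*x[4] = 23
  r_xx[1] = x[0]*x[1] + x[1]*x[2] + x[2]*x[3] + x[3]*x[4] = -1
  r_xx[2] = x[0]*x[2] + x[1]*x[3] + x[2]*x[4] = -15
  r_xx[3] = x[0]*x[3] + x[1]*x[4] = 3
  r_xx[4] = x[0]*x[4] = 6
r_xx = [6, 3, -15, -1, 23, -1, -15, 3, 6]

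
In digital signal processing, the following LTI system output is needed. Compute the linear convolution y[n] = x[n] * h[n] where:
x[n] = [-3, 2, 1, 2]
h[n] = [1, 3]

y[n] = sum_k x[k]*h[n-k]. Output length = len(x) + len(h) - 1 = 4 + 2 - 1 = 5.
y[0] = -3*1 = -3
y[1] = 2*1 + -3*3 = -7
y[2] = 1*1 + 2*3 = 7
y[3] = 2*1 + 1*3 = 5
y[4] = 2*3 = 6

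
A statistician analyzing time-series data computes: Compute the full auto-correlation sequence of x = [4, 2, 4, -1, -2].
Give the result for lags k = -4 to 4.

r_xx[k] = sum_m x[m]*x[m+k], indexed from 0, for k = -4 to 4:
  r_xx[-4] = x[4]*x[0] = -8
  r_xx[-3] = x[3]*x[0] + x[4]*x[1] = -8
  r_xx[-2] = x[2]*x[0] + x[3]*x[1] + x[4]*x[2] = 6
  r_xx[-1] = x[1]*x[0] + x[2]*x[1] + x[3]*x[2] + x[4]*x[3] = 14
  r_xx[0] = x[0]*x[0] + x[1]*x[1] + x[2]*x[2] + x[3]*x[3] + x[4]*x[4] = 41
  r_xx[1] = x[0]*x[1] + x[1]*x[2] + x[2]*x[3] + x[3]*x[4] = 14
  r_xx[2] = x[0]*x[2] + x[1]*x[3] + x[2]*x[4] = 6
  r_xx[3] = x[0]*x[3] + x[1]*x[4] = -8
  r_xx[4] = x[0]*x[4] = -8
r_xx = [-8, -8, 6, 14, 41, 14, 6, -8, -8]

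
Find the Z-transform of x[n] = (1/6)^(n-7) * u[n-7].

Time-shifting property: if X(z) = Z{x[n]}, then Z{x[n-d]} = z^(-d) * X(z)
X(z) = z/(z - 1/6) for x[n] = (1/6)^n * u[n]
Z{x[n-7]} = z^(-7) * z/(z - 1/6) = z^(-6)/(z - 1/6)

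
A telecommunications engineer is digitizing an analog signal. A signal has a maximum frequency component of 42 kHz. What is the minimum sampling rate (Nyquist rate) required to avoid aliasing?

By the Nyquist-Shannon sampling theorem,
the minimum sampling rate (Nyquist rate) must be at least 2 * f_max.
Nyquist rate = 2 * 42 kHz = 84 kHz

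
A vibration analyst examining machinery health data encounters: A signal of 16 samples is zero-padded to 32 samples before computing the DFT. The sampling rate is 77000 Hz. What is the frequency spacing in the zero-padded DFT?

Original DFT: N = 16, resolution = f_s/N = 77000/16 = 9625/2 Hz
Zero-padded DFT: N = 32, resolution = f_s/N = 77000/32 = 9625/4 Hz
Zero-padding interpolates the spectrum (finer frequency grid)
but does NOT improve the true spectral resolution (ability to resolve close frequencies).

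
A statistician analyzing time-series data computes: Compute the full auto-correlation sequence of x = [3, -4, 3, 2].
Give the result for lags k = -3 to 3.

r_xx[k] = sum_m x[m]*x[m+k], indexed from 0, for k = -3 to 3:
  r_xx[-3] = x[3]*x[0] = 6
  r_xx[-2] = x[2]*x[0] + x[3]*x[1] = 1
  r_xx[-1] = x[1]*x[0] + x[2]*x[1] + x[3]*x[2] = -18
  r_xx[0] = x[0]*x[0] + x[1]*x[1] + x[2]*x[2] + x[3]*x[3] = 38
  r_xx[1] = x[0]*x[1] + x[1]*x[2] + x[2]*x[3] = -18
  r_xx[2] = x[0]*x[2] + x[1]*x[3] = 1
  r_xx[3] = x[0]*x[3] = 6
r_xx = [6, 1, -18, 38, -18, 1, 6]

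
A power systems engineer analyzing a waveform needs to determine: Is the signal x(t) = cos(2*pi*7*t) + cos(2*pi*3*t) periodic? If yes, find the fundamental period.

f1 = 7 Hz, f2 = 3 Hz
Period T1 = 1/7, T2 = 1/3
Ratio T1/T2 = 3/7, which is rational.
The signal is periodic with fundamental period T = 1/GCD(7,3) = 1 s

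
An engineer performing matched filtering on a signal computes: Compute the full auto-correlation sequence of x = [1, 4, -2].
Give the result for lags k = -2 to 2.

r_xx[k] = sum_m x[m]*x[m+k], indexed from 0, for k = -2 to 2:
  r_xx[-2] = x[2]*x[0] = -2
  r_xx[-1] = x[1]*x[0] + x[2]*x[1] = -4
  r_xx[0] = x[0]*x[0] + x[1]*x[1] + x[2]*x[2] = 21
  r_xx[1] = x[0]*x[1] + x[1]*x[2] = -4
  r_xx[2] = x[0]*x[2] = -2
r_xx = [-2, -4, 21, -4, -2]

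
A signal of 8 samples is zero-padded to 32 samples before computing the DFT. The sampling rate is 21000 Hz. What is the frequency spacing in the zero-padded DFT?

Original DFT: N = 8, resolution = f_s/N = 21000/8 = 2625 Hz
Zero-padded DFT: N = 32, resolution = f_s/N = 21000/32 = 2625/4 Hz
Zero-padding interpolates the spectrum (finer frequency grid)
but does NOT improve the true spectral resolution (ability to resolve close frequencies).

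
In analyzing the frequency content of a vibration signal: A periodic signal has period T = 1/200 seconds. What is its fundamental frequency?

The fundamental frequency is the reciprocal of the period.
f = 1/T = 1/(1/200) = 200 Hz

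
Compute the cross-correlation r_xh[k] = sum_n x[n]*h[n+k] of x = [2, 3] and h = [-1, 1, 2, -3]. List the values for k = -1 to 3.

Both sequences indexed from 0 and zero outside their support.
Lags with overlap: k = -1 to 3.
  r_xh[-1] = x[1]*h[0] = -3
  r_xh[0] = x[0]*h[0] + x[1]*h[1] = 1
  r_xh[1] = x[0]*h[1] + x[1]*h[2] = 8
  r_xh[2] = x[0]*h[2] + x[1]*h[3] = -5
  r_xh[3] = x[0]*h[3] = -6
r_xh = [-3, 1, 8, -5, -6] (for k = -1, ..., 3)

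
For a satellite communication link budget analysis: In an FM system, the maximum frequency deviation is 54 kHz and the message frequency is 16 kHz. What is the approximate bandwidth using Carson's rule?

Carson's rule: BW = 2*(delta_f + f_m)
= 2*(54 + 16) kHz = 140 kHz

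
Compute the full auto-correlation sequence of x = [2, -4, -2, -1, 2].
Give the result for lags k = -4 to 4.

r_xx[k] = sum_m x[m]*x[m+k], indexed from 0, for k = -4 to 4:
  r_xx[-4] = x[4]*x[0] = 4
  r_xx[-3] = x[3]*x[0] + x[4]*x[1] = -10
  r_xx[-2] = x[2]*x[0] + x[3]*x[1] + x[4]*x[2] = -4
  r_xx[-1] = x[1]*x[0] + x[2]*x[1] + x[3]*x[2] + x[4]*x[3] = 0
  r_xx[0] = x[0]*x[0] + x[1]*x[1] + x[2]*x[2] + x[3]*x[3] + x[4]*x[4] = 29
  r_xx[1] = x[0]*x[1] + x[1]*x[2] + x[2]*x[3] + x[3]*x[4] = 0
  r_xx[2] = x[0]*x[2] + x[1]*x[3] + x[2]*x[4] = -4
  r_xx[3] = x[0]*x[3] + x[1]*x[4] = -10
  r_xx[4] = x[0]*x[4] = 4
r_xx = [4, -10, -4, 0, 29, 0, -4, -10, 4]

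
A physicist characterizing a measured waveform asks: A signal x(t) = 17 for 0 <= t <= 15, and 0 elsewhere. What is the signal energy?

Energy = integral of |x(t)|^2 dt over the signal duration
= 17^2 * 15 = 289 * 15 = 4335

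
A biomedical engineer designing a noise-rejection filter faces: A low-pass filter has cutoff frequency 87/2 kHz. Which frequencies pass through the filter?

A low-pass filter passes all frequencies below the cutoff frequency 87/2 kHz and attenuates higher frequencies.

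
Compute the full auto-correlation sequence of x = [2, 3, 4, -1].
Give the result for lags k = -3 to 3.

r_xx[k] = sum_m x[m]*x[m+k], indexed from 0, for k = -3 to 3:
  r_xx[-3] = x[3]*x[0] = -2
  r_xx[-2] = x[2]*x[0] + x[3]*x[1] = 5
  r_xx[-1] = x[1]*x[0] + x[2]*x[1] + x[3]*x[2] = 14
  r_xx[0] = x[0]*x[0] + x[1]*x[1] + x[2]*x[2] + x[3]*x[3] = 30
  r_xx[1] = x[0]*x[1] + x[1]*x[2] + x[2]*x[3] = 14
  r_xx[2] = x[0]*x[2] + x[1]*x[3] = 5
  r_xx[3] = x[0]*x[3] = -2
r_xx = [-2, 5, 14, 30, 14, 5, -2]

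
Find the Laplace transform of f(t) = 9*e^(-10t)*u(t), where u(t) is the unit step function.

Standard Laplace transform pair:
e^(-at)*u(t) <-> 1/(s+a)
With a = 10: L{9*e^(-10t)*u(t)} = 9/(s+10), ROC: Re(s) > -10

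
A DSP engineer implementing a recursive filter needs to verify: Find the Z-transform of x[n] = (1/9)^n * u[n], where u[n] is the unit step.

The Z-transform of a^n * u[n] is z/(z-a) for |z| > |a|.
Here a = 1/9, so X(z) = z/(z - (1/9)) = 9z/(9z - 1)
ROC: |z| > 1/9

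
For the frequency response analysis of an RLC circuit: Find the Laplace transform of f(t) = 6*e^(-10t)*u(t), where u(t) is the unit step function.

Standard Laplace transform pair:
e^(-at)*u(t) <-> 1/(s+a)
With a = 10: L{6*e^(-10t)*u(t)} = 6/(s+10), ROC: Re(s) > -10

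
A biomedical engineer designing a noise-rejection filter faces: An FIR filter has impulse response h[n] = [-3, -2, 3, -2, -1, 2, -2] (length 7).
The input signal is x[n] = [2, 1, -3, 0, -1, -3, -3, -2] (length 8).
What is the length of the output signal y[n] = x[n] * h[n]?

For linear convolution, the output length is:
len(y) = len(x) + len(h) - 1 = 8 + 7 - 1 = 14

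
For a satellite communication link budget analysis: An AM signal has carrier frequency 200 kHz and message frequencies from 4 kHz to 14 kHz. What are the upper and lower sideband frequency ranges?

Upper sideband (USB) = fc + [fm_low, fm_high] = 200 + [4, 14] = [204, 214] kHz
Lower sideband (LSB) = fc - [fm_high, fm_low] = 200 - [14, 4] = [186, 196] kHz
Total occupied spectrum: 186 kHz to 214 kHz (plus carrier at 200 kHz)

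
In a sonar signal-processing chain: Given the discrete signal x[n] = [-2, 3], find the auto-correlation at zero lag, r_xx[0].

The auto-correlation at zero lag r_xx[0] equals the signal energy.
r_xx[0] = sum of x[n]^2 = (-2)^2 + 3^2
= 4 + 9 = 13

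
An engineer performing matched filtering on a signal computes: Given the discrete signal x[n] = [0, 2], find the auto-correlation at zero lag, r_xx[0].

The auto-correlation at zero lag r_xx[0] equals the signal energy.
r_xx[0] = sum of x[n]^2 = 0^2 + 2^2
= 0 + 4 = 4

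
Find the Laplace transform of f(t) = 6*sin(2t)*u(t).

Standard pair: sin(wt)*u(t) <-> w/(s^2+w^2)
With w = 2: L{6*sin(2t)*u(t)} = 12/(s^2+4)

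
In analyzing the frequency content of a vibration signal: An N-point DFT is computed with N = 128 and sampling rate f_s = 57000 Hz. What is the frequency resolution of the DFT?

DFT frequency resolution = f_s / N
= 57000 / 128 = 7125/16 Hz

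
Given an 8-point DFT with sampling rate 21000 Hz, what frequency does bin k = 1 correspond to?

The frequency of DFT bin k is: f_k = k * f_s / N
f_1 = 1 * 21000 / 8 = 2625 Hz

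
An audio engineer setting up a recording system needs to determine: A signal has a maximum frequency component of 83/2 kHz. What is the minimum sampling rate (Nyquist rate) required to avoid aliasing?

By the Nyquist-Shannon sampling theorem,
the minimum sampling rate (Nyquist rate) must be at least 2 * f_max.
Nyquist rate = 2 * 83/2 kHz = 83 kHz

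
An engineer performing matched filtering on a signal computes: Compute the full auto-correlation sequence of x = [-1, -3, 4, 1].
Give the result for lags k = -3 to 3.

r_xx[k] = sum_m x[m]*x[m+k], indexed from 0, for k = -3 to 3:
  r_xx[-3] = x[3]*x[0] = -1
  r_xx[-2] = x[2]*x[0] + x[3]*x[1] = -7
  r_xx[-1] = x[1]*x[0] + x[2]*x[1] + x[3]*x[2] = -5
  r_xx[0] = x[0]*x[0] + x[1]*x[1] + x[2]*x[2] + x[3]*x[3] = 27
  r_xx[1] = x[0]*x[1] + x[1]*x[2] + x[2]*x[3] = -5
  r_xx[2] = x[0]*x[2] + x[1]*x[3] = -7
  r_xx[3] = x[0]*x[3] = -1
r_xx = [-1, -7, -5, 27, -5, -7, -1]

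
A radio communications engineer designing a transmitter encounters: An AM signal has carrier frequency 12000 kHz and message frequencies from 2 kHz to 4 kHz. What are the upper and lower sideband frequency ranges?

Upper sideband (USB) = fc + [fm_low, fm_high] = 12000 + [2, 4] = [12002, 12004] kHz
Lower sideband (LSB) = fc - [fm_high, fm_low] = 12000 - [4, 2] = [11996, 11998] kHz
Total occupied spectrum: 11996 kHz to 12004 kHz (plus carrier at 12000 kHz)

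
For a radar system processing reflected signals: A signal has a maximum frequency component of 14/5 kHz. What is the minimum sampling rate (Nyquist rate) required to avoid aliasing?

By the Nyquist-Shannon sampling theorem,
the minimum sampling rate (Nyquist rate) must be at least 2 * f_max.
Nyquist rate = 2 * 14/5 kHz = 28/5 kHz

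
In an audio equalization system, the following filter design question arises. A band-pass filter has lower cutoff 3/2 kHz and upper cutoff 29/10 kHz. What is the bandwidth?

Bandwidth = f_high - f_low
= 29/10 kHz - 3/2 kHz = 7/5 kHz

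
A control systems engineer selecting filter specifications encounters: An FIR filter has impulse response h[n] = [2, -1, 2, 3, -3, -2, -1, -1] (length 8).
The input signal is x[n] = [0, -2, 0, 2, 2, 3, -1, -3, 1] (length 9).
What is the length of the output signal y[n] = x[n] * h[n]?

For linear convolution, the output length is:
len(y) = len(x) + len(h) - 1 = 9 + 8 - 1 = 16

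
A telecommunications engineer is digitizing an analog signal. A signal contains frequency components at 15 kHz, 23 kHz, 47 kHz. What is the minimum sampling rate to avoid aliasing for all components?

The highest frequency component is f_max = 47 kHz.
Nyquist rate = 2 * f_max = 2 * 47 kHz = 94 kHz.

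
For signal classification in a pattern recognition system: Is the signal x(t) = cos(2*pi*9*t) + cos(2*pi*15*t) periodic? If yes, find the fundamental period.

f1 = 9 Hz, f2 = 15 Hz
Period T1 = 1/9, T2 = 1/15
Ratio T1/T2 = 15/9, which is rational.
The signal is periodic with fundamental period T = 1/GCD(9,15) = 1/3 s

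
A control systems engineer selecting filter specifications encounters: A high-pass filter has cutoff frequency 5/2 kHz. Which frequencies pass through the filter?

A high-pass filter passes all frequencies above the cutoff frequency 5/2 kHz and attenuates lower frequencies.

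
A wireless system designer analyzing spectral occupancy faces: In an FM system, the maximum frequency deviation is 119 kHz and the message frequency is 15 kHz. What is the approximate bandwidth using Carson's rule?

Carson's rule: BW = 2*(delta_f + f_m)
= 2*(119 + 15) kHz = 268 kHz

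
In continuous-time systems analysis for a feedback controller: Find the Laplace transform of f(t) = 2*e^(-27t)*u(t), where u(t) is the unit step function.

Standard Laplace transform pair:
e^(-at)*u(t) <-> 1/(s+a)
With a = 27: L{2*e^(-27t)*u(t)} = 2/(s+27), ROC: Re(s) > -27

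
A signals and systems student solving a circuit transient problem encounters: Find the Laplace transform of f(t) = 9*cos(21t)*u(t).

Standard pair: cos(wt)*u(t) <-> s/(s^2+w^2)
With w = 21: L{9*cos(21t)*u(t)} = 9s/(s^2+441)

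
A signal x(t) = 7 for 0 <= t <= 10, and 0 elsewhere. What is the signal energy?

Energy = integral of |x(t)|^2 dt over the signal duration
= 7^2 * 10 = 49 * 10 = 490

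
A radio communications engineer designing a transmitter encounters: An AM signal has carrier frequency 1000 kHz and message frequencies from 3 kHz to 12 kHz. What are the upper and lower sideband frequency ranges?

Upper sideband (USB) = fc + [fm_low, fm_high] = 1000 + [3, 12] = [1003, 1012] kHz
Lower sideband (LSB) = fc - [fm_high, fm_low] = 1000 - [12, 3] = [988, 997] kHz
Total occupied spectrum: 988 kHz to 1012 kHz (plus carrier at 1000 kHz)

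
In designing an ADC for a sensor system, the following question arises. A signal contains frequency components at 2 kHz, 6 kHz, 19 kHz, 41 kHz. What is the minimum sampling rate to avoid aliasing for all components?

The highest frequency component is f_max = 41 kHz.
Nyquist rate = 2 * f_max = 2 * 41 kHz = 82 kHz.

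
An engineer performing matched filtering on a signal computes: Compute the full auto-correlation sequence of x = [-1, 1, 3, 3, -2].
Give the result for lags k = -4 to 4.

r_xx[k] = sum_m x[m]*x[m+k], indexed from 0, for k = -4 to 4:
  r_xx[-4] = x[4]*x[0] = 2
  r_xx[-3] = x[3]*x[0] + x[4]*x[1] = -5
  r_xx[-2] = x[2]*x[0] + x[3]*x[1] + x[4]*x[2] = -6
  r_xx[-1] = x[1]*x[0] + x[2]*x[1] + x[3]*x[2] + x[4]*x[3] = 5
  r_xx[0] = x[0]*x[0] + x[1]*x[1] + x[2]*x[2] + x[3]*x[3] + x[4]*x[4] = 24
  r_xx[1] = x[0]*x[1] + x[1]*x[2] + x[2]*x[3] + x[3]*x[4] = 5
  r_xx[2] = x[0]*x[2] + x[1]*x[3] + x[2]*x[4] = -6
  r_xx[3] = x[0]*x[3] + x[1]*x[4] = -5
  r_xx[4] = x[0]*x[4] = 2
r_xx = [2, -5, -6, 5, 24, 5, -6, -5, 2]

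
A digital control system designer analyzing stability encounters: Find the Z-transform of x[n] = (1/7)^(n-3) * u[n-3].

Time-shifting property: if X(z) = Z{x[n]}, then Z{x[n-d]} = z^(-d) * X(z)
X(z) = z/(z - 1/7) for x[n] = (1/7)^n * u[n]
Z{x[n-3]} = z^(-3) * z/(z - 1/7) = z^(-2)/(z - 1/7)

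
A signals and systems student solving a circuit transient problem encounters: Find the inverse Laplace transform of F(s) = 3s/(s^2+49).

Standard pair: s/(s^2+w^2) <-> cos(wt)*u(t)
With k=3, w=7: f(t) = 3*cos(7t)*u(t)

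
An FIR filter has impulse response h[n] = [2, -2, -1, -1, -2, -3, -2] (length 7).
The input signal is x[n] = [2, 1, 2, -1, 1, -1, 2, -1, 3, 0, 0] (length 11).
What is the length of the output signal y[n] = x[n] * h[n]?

For linear convolution, the output length is:
len(y) = len(x) + len(h) - 1 = 11 + 7 - 1 = 17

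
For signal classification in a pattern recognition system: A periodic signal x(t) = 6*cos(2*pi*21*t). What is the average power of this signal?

Average power of A*cos(wt) is A^2/2.
P = 6^2 / 2 = 36/2 = 18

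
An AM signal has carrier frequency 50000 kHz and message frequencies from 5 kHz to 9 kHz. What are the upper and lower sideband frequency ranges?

Upper sideband (USB) = fc + [fm_low, fm_high] = 50000 + [5, 9] = [50005, 50009] kHz
Lower sideband (LSB) = fc - [fm_high, fm_low] = 50000 - [9, 5] = [49991, 49995] kHz
Total occupied spectrum: 49991 kHz to 50009 kHz (plus carrier at 50000 kHz)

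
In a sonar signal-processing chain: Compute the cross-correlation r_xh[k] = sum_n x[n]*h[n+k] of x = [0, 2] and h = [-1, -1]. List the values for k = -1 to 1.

Both sequences indexed from 0 and zero outside their support.
Lags with overlap: k = -1 to 1.
  r_xh[-1] = x[1]*h[0] = -2
  r_xh[0] = x[0]*h[0] + x[1]*h[1] = -2
  r_xh[1] = x[0]*h[1] = 0
r_xh = [-2, -2, 0] (for k = -1, ..., 1)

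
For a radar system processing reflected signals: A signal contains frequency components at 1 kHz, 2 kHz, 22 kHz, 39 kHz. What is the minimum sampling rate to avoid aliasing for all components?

The highest frequency component is f_max = 39 kHz.
Nyquist rate = 2 * f_max = 2 * 39 kHz = 78 kHz.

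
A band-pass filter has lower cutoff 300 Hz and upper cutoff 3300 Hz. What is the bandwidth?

Bandwidth = f_high - f_low
= 3300 Hz - 300 Hz = 3000 Hz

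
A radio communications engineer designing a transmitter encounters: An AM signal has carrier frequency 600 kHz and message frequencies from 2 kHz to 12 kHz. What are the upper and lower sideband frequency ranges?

Upper sideband (USB) = fc + [fm_low, fm_high] = 600 + [2, 12] = [602, 612] kHz
Lower sideband (LSB) = fc - [fm_high, fm_low] = 600 - [12, 2] = [588, 598] kHz
Total occupied spectrum: 588 kHz to 612 kHz (plus carrier at 600 kHz)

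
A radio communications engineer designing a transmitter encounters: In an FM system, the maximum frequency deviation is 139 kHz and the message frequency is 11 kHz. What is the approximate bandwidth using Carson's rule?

Carson's rule: BW = 2*(delta_f + f_m)
= 2*(139 + 11) kHz = 300 kHz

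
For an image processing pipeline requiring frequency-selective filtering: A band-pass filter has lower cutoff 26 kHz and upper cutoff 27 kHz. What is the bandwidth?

Bandwidth = f_high - f_low
= 27 kHz - 26 kHz = 1 kHz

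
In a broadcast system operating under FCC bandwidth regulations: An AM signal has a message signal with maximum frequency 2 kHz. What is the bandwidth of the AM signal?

In AM (double-sideband), the bandwidth is twice the message frequency.
BW = 2 * f_m = 2 * 2 kHz = 4 kHz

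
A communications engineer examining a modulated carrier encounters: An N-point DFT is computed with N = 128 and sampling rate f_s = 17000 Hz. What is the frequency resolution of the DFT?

DFT frequency resolution = f_s / N
= 17000 / 128 = 2125/16 Hz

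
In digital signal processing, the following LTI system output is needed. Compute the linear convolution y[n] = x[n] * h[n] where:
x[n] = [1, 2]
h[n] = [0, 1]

y[n] = sum_k x[k]*h[n-k]. Output length = len(x) + len(h) - 1 = 2 + 2 - 1 = 3.
y[0] = 1*0 = 0
y[1] = 2*0 + 1*1 = 1
y[2] = 2*1 = 2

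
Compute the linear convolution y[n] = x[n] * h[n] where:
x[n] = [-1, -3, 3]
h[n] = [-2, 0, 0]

y[n] = sum_k x[k]*h[n-k]. Output length = len(x) + len(h) - 1 = 3 + 3 - 1 = 5.
y[0] = -1*-2 = 2
y[1] = -3*-2 + -1*0 = 6
y[2] = 3*-2 + -3*0 + -1*0 = -6
y[3] = 3*0 + -3*0 = 0
y[4] = 3*0 = 0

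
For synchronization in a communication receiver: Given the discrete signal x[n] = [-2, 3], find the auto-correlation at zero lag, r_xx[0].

The auto-correlation at zero lag r_xx[0] equals the signal energy.
r_xx[0] = sum of x[n]^2 = (-2)^2 + 3^2
= 4 + 9 = 13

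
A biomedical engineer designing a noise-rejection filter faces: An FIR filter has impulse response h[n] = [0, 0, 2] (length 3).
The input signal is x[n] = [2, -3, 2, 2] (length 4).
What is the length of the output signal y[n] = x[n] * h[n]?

For linear convolution, the output length is:
len(y) = len(x) + len(h) - 1 = 4 + 3 - 1 = 6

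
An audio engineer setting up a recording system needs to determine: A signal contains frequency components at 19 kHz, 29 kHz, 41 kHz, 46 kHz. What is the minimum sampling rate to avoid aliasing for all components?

The highest frequency component is f_max = 46 kHz.
Nyquist rate = 2 * f_max = 2 * 46 kHz = 92 kHz.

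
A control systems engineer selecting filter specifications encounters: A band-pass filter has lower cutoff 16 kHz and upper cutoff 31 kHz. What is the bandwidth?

Bandwidth = f_high - f_low
= 31 kHz - 16 kHz = 15 kHz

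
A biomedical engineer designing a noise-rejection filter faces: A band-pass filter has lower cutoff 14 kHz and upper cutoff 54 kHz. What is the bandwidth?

Bandwidth = f_high - f_low
= 54 kHz - 14 kHz = 40 kHz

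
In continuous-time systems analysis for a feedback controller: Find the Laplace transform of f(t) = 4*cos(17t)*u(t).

Standard pair: cos(wt)*u(t) <-> s/(s^2+w^2)
With w = 17: L{4*cos(17t)*u(t)} = 4s/(s^2+289)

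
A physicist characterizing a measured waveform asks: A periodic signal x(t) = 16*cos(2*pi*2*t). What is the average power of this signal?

Average power of A*cos(wt) is A^2/2.
P = 16^2 / 2 = 256/2 = 128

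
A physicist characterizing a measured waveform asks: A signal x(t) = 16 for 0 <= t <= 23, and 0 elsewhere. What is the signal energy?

Energy = integral of |x(t)|^2 dt over the signal duration
= 16^2 * 23 = 256 * 23 = 5888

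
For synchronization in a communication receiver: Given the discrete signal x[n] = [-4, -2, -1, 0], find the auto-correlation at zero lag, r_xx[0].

The auto-correlation at zero lag r_xx[0] equals the signal energy.
r_xx[0] = sum of x[n]^2 = (-4)^2 + (-2)^2 + (-1)^2 + 0^2
= 16 + 4 + 1 + 0 = 21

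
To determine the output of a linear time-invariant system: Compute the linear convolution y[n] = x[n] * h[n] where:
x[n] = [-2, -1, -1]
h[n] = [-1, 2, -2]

y[n] = sum_k x[k]*h[n-k]. Output length = len(x) + len(h) - 1 = 3 + 3 - 1 = 5.
y[0] = -2*-1 = 2
y[1] = -1*-1 + -2*2 = -3
y[2] = -1*-1 + -1*2 + -2*-2 = 3
y[3] = -1*2 + -1*-2 = 0
y[4] = -1*-2 = 2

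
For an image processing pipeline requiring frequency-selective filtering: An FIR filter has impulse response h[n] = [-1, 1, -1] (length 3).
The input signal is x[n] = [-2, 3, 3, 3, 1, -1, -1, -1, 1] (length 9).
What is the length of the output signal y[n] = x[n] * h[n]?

For linear convolution, the output length is:
len(y) = len(x) + len(h) - 1 = 9 + 3 - 1 = 11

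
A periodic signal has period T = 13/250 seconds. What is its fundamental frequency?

The fundamental frequency is the reciprocal of the period.
f = 1/T = 1/(13/250) = 250/13 Hz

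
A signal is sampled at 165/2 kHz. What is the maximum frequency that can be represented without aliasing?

The maximum frequency that can be represented without aliasing
is the Nyquist frequency: f_max = f_s / 2 = 165/2 kHz / 2 = 165/4 kHz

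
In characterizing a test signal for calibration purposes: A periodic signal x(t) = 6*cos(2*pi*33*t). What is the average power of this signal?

Average power of A*cos(wt) is A^2/2.
P = 6^2 / 2 = 36/2 = 18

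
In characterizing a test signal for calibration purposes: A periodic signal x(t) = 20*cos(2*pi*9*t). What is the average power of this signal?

Average power of A*cos(wt) is A^2/2.
P = 20^2 / 2 = 400/2 = 200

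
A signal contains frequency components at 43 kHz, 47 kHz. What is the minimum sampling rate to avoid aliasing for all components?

The highest frequency component is f_max = 47 kHz.
Nyquist rate = 2 * f_max = 2 * 47 kHz = 94 kHz.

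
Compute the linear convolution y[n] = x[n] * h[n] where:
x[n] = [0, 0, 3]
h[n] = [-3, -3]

y[n] = sum_k x[k]*h[n-k]. Output length = len(x) + len(h) - 1 = 3 + 2 - 1 = 4.
y[0] = 0*-3 = 0
y[1] = 0*-3 + 0*-3 = 0
y[2] = 3*-3 + 0*-3 = -9
y[3] = 3*-3 = -9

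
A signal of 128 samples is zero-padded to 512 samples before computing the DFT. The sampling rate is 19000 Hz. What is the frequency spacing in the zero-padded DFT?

Original DFT: N = 128, resolution = f_s/N = 19000/128 = 2375/16 Hz
Zero-padded DFT: N = 512, resolution = f_s/N = 19000/512 = 2375/64 Hz
Zero-padding interpolates the spectrum (finer frequency grid)
but does NOT improve the true spectral resolution (ability to resolve close frequencies).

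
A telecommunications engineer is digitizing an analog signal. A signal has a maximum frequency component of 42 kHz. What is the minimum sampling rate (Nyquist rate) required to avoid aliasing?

By the Nyquist-Shannon sampling theorem,
the minimum sampling rate (Nyquist rate) must be at least 2 * f_max.
Nyquist rate = 2 * 42 kHz = 84 kHz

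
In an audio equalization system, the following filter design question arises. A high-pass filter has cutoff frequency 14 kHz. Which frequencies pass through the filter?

A high-pass filter passes all frequencies above the cutoff frequency 14 kHz and attenuates lower frequencies.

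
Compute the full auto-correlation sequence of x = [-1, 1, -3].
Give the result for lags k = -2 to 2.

r_xx[k] = sum_m x[m]*x[m+k], indexed from 0, for k = -2 to 2:
  r_xx[-2] = x[2]*x[0] = 3
  r_xx[-1] = x[1]*x[0] + x[2]*x[1] = -4
  r_xx[0] = x[0]*x[0] + x[1]*x[1] + x[2]*x[2] = 11
  r_xx[1] = x[0]*x[1] + x[1]*x[2] = -4
  r_xx[2] = x[0]*x[2] = 3
r_xx = [3, -4, 11, -4, 3]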